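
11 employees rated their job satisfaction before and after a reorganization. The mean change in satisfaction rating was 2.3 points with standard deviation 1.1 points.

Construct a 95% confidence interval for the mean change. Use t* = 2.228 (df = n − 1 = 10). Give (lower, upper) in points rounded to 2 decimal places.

(1.56, 3.04)

This is a matched-pairs design, so SE = s_d/√n = 1.1/√11 = 0.3317.
Margin = 2.228 × 0.3317 = 0.7390; the interval is 2.3 ± 0.7390 = (1.56, 3.04).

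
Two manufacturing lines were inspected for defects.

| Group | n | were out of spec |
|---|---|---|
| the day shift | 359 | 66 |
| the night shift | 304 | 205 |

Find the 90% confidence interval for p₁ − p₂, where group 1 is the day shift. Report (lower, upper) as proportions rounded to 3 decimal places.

p̂₁ = 66/359 = 0.1838 and p̂₂ = 205/304 = 0.6743.
SE₁ = √(p̂₁(1−p̂₁)/n₁) = √(0.1838·0.8162/359) = 0.02044; SE₂ = √(0.6743·0.3257/304) = 0.02688.
Independent samples: SE of the difference = √(SE₁² + SE₂²) = √(0.0004177936 + 0.0007225344) = 0.03377.
z* for 90% confidence is 1.645, so the margin of error is 1.645 × 0.03377 = 0.05555.
Point estimate p̂₁ − p̂₂ = 0.1838 − 0.6743 = -0.4905.
-0.4905 ± 0.05555 → (-0.546, -0.435).

(-0.546, -0.435)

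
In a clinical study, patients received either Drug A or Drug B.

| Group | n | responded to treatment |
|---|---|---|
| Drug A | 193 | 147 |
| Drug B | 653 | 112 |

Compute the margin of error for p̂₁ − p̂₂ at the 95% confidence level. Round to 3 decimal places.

First, p̂₁ = 147/193 = 0.7617; p̂₂ = 112/653 = 0.1715.
The two standard errors are √(0.7617×0.2383/193) = 0.03067 and √(0.1715×0.8285/653) = 0.01475.
Because the samples are independent, SE_diff = √(0.03067² + 0.01475²) = 0.03403.
Using z* = 1.960 for 95%, ME = 1.960 × 0.03403 = 0.06670.

0.067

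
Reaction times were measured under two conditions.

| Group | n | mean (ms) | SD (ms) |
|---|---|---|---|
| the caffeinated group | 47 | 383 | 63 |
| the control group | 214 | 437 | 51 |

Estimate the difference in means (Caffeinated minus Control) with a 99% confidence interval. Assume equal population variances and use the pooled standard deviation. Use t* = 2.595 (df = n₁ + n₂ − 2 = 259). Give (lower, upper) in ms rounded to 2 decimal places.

s_p = √[((n₁−1)s₁² + (n₂−1)s₂²)/(n₁+n₂−2)] = √[(46·63² + 213·51²)/259] = 53.3288.
SE = 53.3288·√(1/47 + 1/214) = 8.5907.
With t* = 2.595, margin = 2.595 × 8.5907 = 22.2929.
x̄₁ − x̄₂ = 383 − 437 = -54.0000; interval -54.0000 ± 22.2929 = (-76.29, -31.71).

(-76.29, -31.71)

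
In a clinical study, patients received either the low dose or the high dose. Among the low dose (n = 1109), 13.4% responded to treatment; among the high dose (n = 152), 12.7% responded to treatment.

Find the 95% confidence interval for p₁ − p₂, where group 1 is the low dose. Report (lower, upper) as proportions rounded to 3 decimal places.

The two standard errors are √(0.1340×0.8660/1109) = 0.01023 and √(0.1270×0.8730/152) = 0.02701.
Because the samples are independent, SE_diff = √(0.01023² + 0.02701²) = 0.02888.
Using z* = 1.960 for 95%, ME = 1.960 × 0.02888 = 0.05660.
p̂₁ − p̂₂ = 0.0070; interval 0.0070 ± 0.05660 gives (-0.050, 0.064).

(-0.050, 0.064)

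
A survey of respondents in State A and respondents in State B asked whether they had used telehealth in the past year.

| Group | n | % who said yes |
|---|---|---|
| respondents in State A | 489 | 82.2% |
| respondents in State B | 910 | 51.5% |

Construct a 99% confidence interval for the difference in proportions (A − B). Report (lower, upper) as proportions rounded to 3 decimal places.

(0.245, 0.369)

SE₁ = √(p̂₁(1−p̂₁)/n₁) = √(0.8220·0.1780/489) = 0.01730; SE₂ = √(0.5150·0.4850/910) = 0.01657.
Independent samples: SE of the difference = √(SE₁² + SE₂²) = √(0.00029929 + 0.0002745649) = 0.02396.
z* for 99% confidence is 2.576, so the margin of error is 2.576 × 0.02396 = 0.06172.
Point estimate p̂₁ − p̂₂ = 0.8220 − 0.5150 = 0.3070.
0.3070 ± 0.06172 → (0.245, 0.369).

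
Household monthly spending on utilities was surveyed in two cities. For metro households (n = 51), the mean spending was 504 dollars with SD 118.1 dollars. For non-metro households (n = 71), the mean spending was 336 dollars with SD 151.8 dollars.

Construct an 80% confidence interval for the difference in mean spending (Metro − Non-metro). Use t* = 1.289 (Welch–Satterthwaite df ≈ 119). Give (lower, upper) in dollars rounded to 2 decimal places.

SE₁ = s₁/√n₁ = 118.1/√51 = 16.5373; SE₂ = 151.8/√71 = 18.0153.
Independent samples, unequal variances: SE_diff = √(SE₁² + SE₂²) = √(273.48229129 + 324.55103409) = 24.4547.
t* = 1.289, so margin of error = 1.289 × 24.4547 = 31.5221.
Difference in means = 504 − 336 = 168.0000.
168.0000 ± 31.5221 → (136.48, 199.52).

(136.48, 199.52)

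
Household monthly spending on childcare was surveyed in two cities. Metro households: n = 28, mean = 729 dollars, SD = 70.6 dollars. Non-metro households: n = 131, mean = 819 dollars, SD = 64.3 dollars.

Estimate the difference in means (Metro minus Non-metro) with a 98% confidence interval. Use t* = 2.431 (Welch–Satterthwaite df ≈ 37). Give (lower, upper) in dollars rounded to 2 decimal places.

(-125.19, -54.81)

Per-group SEs: s₁/√n₁ = 70.6/√28 = 13.3421, s₂/√n₂ = 64.3/√131 = 5.6179.
Unpooled SE of the difference: √(178.01163241 + 31.56080041) = 14.4766.
Margin of error = t* · SE = 2.431 × 14.4766 = 35.1926.
x̄₁ − x̄₂ = 729 − 819 = -90.0000.
CI: -90.0000 ± 35.1926 = (-125.19, -54.81).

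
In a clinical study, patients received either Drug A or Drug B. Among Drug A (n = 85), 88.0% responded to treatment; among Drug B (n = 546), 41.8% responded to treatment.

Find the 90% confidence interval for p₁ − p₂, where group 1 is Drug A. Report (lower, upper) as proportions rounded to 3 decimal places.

SE₁ = √(p̂₁(1−p̂₁)/n₁) = √(0.8800·0.1200/85) = 0.03525; SE₂ = √(0.4180·0.5820/546) = 0.02111.
Independent samples: SE of the difference = √(SE₁² + SE₂²) = √(0.0012425625 + 0.0004456321) = 0.04109.
z* for 90% confidence is 1.645, so the margin of error is 1.645 × 0.04109 = 0.06759.
Point estimate p̂₁ − p̂₂ = 0.8800 − 0.4180 = 0.4620.
0.4620 ± 0.06759 → (0.394, 0.530).

(0.394, 0.530)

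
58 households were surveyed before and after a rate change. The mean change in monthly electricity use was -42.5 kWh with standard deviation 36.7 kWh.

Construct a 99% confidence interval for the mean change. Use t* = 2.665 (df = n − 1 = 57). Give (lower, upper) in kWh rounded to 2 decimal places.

(-55.34, -29.66)

This is a matched-pairs design, so SE = s_d/√n = 36.7/√58 = 4.8189.
Margin = 2.665 × 4.8189 = 12.8424; the interval is -42.5 ± 12.8424 = (-55.34, -29.66).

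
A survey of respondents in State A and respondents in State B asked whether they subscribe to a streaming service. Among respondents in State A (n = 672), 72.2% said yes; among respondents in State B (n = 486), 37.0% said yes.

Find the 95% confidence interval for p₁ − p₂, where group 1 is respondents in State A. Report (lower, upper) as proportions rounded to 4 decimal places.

Each SE is √(p̂(1−p̂)/n): √(0.7220·0.2780/672) = 0.01728 and √(0.3700·0.6300/486) = 0.02190.
SE(p̂₁ − p̂₂) = √(SE₁² + SE₂²) = √(0.0002985984 + 0.00047961) = 0.02790, since the two samples are independent.
At 95% confidence z* = 1.960; margin = 1.960 × 0.02790 = 0.05468.
The difference is 0.7220 − 0.3700 = 0.3520, so the interval is 0.3520 ± 0.05468 = (0.2973, 0.4067).

(0.2973, 0.4067)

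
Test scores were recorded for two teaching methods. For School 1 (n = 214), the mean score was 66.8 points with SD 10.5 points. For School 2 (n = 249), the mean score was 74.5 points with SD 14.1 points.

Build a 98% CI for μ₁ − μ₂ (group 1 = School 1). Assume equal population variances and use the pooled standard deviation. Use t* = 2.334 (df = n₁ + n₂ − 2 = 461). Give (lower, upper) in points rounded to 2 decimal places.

(-10.43, -4.97)

s_p = √[((n₁−1)s₁² + (n₂−1)s₂²)/(n₁+n₂−2)] = √[(213·10.5² + 248·14.1²)/461] = 12.5655.
SE = 12.5655·√(1/214 + 1/249) = 1.1713.
With t* = 2.334, margin = 2.334 × 1.1713 = 2.7338.
x̄₁ − x̄₂ = 66.8 − 74.5 = -7.7000; interval -7.7000 ± 2.7338 = (-10.43, -4.97).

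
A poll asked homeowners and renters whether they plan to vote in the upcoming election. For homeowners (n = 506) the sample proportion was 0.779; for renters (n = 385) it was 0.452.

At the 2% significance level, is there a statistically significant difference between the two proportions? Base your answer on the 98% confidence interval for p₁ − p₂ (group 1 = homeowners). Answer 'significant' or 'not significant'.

significant

Each SE is √(p̂(1−p̂)/n): √(0.7790·0.2210/506) = 0.01845 and √(0.4520·0.5480/385) = 0.02536.
SE(p̂₁ − p̂₂) = √(SE₁² + SE₂²) = √(0.0003404025 + 0.0006431296) = 0.03136, since the two samples are independent.
At 98% confidence z* = 2.326; margin = 2.326 × 0.03136 = 0.07294.
The difference is 0.7790 − 0.4520 = 0.3270, so the interval is 0.3270 ± 0.07294 = (0.25406, 0.39994).
The interval (0.25406, 0.39994) does not contain 0, so the difference is significant.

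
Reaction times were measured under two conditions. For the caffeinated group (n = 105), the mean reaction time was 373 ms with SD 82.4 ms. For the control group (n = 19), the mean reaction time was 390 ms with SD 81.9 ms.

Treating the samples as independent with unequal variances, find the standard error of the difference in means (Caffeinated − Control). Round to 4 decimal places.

Standard errors of each mean: 82.4/√105 = 8.0414 and 81.9/√19 = 18.7891.
SE(x̄₁ − x̄₂) = √(8.0414² + 18.7891²) = 20.4376 for independent samples with unequal variances.

20.4376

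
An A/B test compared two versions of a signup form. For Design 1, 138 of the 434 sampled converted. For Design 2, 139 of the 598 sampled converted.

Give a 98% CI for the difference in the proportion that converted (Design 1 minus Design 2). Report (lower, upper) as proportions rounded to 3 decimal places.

First, p̂₁ = 138/434 = 0.3180; p̂₂ = 139/598 = 0.2324.
The two standard errors are √(0.3180×0.6820/434) = 0.02235 and √(0.2324×0.7676/598) = 0.01727.
Because the samples are independent, SE_diff = √(0.02235² + 0.01727²) = 0.02824.
Using z* = 2.326 for 98%, ME = 2.326 × 0.02824 = 0.06569.
p̂₁ − p̂₂ = 0.0856; interval 0.0856 ± 0.06569 gives (0.020, 0.151).

(0.020, 0.151)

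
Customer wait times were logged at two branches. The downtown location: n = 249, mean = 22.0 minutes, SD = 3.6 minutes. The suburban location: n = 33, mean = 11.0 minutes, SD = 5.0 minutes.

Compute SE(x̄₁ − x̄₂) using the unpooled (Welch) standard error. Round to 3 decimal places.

Standard errors of each mean: 3.6/√249 = 0.2281 and 5.0/√33 = 0.8704.
SE(x̄₁ − x̄₂) = √(0.2281² + 0.8704²) = 0.8998 for independent samples with unequal variances.

0.900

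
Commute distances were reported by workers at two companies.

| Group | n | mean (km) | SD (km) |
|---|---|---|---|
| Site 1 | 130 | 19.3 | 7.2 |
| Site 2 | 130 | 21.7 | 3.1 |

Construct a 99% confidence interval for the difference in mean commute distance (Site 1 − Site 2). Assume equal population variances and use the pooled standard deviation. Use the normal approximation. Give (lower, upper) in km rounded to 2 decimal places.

Pooled variance s_p² = [129·7.2² + 129·3.1²] / (130+130−2) = 30.7250, so s_p = 5.5430.
SE_diff = s_p·√(1/n₁ + 1/n₂) = 5.5430·√(1/130 + 1/130) = 0.6875.
z* = 2.576; margin = 2.576 × 0.6875 = 1.7710.
Difference = 19.3 − 21.7 = -2.4000.
-2.4000 ± 1.7710 → (-4.17, -0.63).

(-4.17, -0.63)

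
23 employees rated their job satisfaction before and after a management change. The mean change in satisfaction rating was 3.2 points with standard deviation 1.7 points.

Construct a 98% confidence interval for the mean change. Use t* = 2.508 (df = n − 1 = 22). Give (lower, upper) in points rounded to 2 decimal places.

Paired design: SE = s_d/√n = 1.7/√23 = 0.3545.
t* = 2.508; margin of error = 2.508 × 0.3545 = 0.8891.
3.2 ± 0.8891 → (2.31, 4.09).

(2.31, 4.09)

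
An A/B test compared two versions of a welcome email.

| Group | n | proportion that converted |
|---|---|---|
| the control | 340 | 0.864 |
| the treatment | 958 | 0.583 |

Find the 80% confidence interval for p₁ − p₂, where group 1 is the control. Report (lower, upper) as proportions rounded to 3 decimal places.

(0.250, 0.312)

The two standard errors are √(0.8640×0.1360/340) = 0.01859 and √(0.5830×0.4170/958) = 0.01593.
Because the samples are independent, SE_diff = √(0.01859² + 0.01593²) = 0.02448.
Using z* = 1.282 for 80%, ME = 1.282 × 0.02448 = 0.03138.
p̂₁ − p̂₂ = 0.2810; interval 0.2810 ± 0.03138 gives (0.250, 0.312).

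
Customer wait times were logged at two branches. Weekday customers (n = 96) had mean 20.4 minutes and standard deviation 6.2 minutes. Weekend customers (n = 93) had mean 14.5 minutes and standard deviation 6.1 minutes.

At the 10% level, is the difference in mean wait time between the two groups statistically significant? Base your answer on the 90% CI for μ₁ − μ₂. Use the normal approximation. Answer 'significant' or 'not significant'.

significant

Per-group SEs: s₁/√n₁ = 6.2/√96 = 0.6328, s₂/√n₂ = 6.1/√93 = 0.6325.
Unpooled SE of the difference: √(0.40043584 + 0.40005625) = 0.8947.
Margin of error = z* · SE = 1.645 × 0.8947 = 1.4718.
x̄₁ − x̄₂ = 20.4 − 14.5 = 5.9000.
CI: 5.9000 ± 1.4718 = (4.4282, 7.3718).
The interval (4.4282, 7.3718) does not contain 0, so the difference is significant.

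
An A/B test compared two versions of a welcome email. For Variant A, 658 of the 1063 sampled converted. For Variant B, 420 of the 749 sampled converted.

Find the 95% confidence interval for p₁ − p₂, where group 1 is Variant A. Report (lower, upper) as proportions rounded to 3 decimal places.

(0.012, 0.104)

Sample proportions: 658/1063 = 0.6190, 420/749 = 0.5607.
Each SE is √(p̂(1−p̂)/n): √(0.6190·0.3810/1063) = 0.01490 and √(0.5607·0.4393/749) = 0.01813.
SE(p̂₁ − p̂₂) = √(SE₁² + SE₂²) = √(0.00022201 + 0.0003286969) = 0.02347, since the two samples are independent.
At 95% confidence z* = 1.960; margin = 1.960 × 0.02347 = 0.04600.
The difference is 0.6190 − 0.5607 = 0.0583, so the interval is 0.0583 ± 0.04600 = (0.012, 0.104).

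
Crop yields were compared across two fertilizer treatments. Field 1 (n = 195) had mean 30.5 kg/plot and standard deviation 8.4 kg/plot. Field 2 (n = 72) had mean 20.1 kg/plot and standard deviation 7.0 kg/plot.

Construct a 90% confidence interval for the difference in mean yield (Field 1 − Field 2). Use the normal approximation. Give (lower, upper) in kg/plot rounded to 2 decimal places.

(8.72, 12.08)

SE₁ = s₁/√n₁ = 8.4/√195 = 0.6015; SE₂ = 7.0/√72 = 0.8250.
Independent samples, unequal variances: SE_diff = √(SE₁² + SE₂²) = √(0.36180225 + 0.680625) = 1.0210.
z* = 1.645, so margin of error = 1.645 × 1.0210 = 1.6795.
Difference in means = 30.5 − 20.1 = 10.4000.
10.4000 ± 1.6795 → (8.72, 12.08).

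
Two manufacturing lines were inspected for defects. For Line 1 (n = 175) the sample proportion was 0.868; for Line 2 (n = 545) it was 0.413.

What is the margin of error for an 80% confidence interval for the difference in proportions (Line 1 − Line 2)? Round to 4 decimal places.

The two standard errors are √(0.8680×0.1320/175) = 0.02559 and √(0.4130×0.5870/545) = 0.02109.
Because the samples are independent, SE_diff = √(0.02559² + 0.02109²) = 0.03316.
Using z* = 1.282 for 80%, ME = 1.282 × 0.03316 = 0.04251.

0.0425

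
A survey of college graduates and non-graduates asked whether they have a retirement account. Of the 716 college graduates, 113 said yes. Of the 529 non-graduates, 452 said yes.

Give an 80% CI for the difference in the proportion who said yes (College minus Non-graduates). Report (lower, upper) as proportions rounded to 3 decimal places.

(-0.723, -0.670)

First, p̂₁ = 113/716 = 0.1578; p̂₂ = 452/529 = 0.8544.
The two standard errors are √(0.1578×0.8422/716) = 0.01362 and √(0.8544×0.1456/529) = 0.01533.
Because the samples are independent, SE_diff = √(0.01362² + 0.01533²) = 0.02051.
Using z* = 1.282 for 80%, ME = 1.282 × 0.02051 = 0.02629.
p̂₁ − p̂₂ = -0.6966; interval -0.6966 ± 0.02629 gives (-0.723, -0.670).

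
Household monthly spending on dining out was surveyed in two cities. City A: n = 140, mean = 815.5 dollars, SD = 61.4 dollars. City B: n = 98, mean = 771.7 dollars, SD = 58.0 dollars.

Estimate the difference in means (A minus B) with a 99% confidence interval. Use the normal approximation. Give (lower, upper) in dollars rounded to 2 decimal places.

(23.64, 63.96)

Per-group SEs: s₁/√n₁ = 61.4/√140 = 5.1892, s₂/√n₂ = 58.0/√98 = 5.8589.
Unpooled SE of the difference: √(26.92779664 + 34.32670921) = 7.8265.
Margin of error = z* · SE = 2.576 × 7.8265 = 20.1611.
x̄₁ − x̄₂ = 815.5 − 771.7 = 43.8000.
CI: 43.8000 ± 20.1611 = (23.64, 63.96).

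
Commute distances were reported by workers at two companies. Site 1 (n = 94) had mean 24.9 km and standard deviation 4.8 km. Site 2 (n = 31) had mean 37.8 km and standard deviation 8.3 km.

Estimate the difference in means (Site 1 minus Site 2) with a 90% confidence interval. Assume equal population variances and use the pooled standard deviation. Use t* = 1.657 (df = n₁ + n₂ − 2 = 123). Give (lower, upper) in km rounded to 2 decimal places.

s_p = √[((n₁−1)s₁² + (n₂−1)s₂²)/(n₁+n₂−2)] = √[(93·4.8² + 30·8.3²)/123] = 5.8500.
SE = 5.8500·√(1/94 + 1/31) = 1.2116.
With t* = 1.657, margin = 1.657 × 1.2116 = 2.0076.
x̄₁ − x̄₂ = 24.9 − 37.8 = -12.9000; interval -12.9000 ± 2.0076 = (-14.91, -10.89).

(-14.91, -10.89)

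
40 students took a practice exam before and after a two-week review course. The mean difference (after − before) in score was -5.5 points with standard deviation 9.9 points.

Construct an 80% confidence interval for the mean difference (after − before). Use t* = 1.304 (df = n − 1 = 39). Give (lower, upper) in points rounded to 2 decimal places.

(-7.54, -3.46)

Paired design: SE = s_d/√n = 9.9/√40 = 1.5653.
t* = 1.304; margin of error = 1.304 × 1.5653 = 2.0412.
-5.5 ± 2.0412 → (-7.54, -3.46).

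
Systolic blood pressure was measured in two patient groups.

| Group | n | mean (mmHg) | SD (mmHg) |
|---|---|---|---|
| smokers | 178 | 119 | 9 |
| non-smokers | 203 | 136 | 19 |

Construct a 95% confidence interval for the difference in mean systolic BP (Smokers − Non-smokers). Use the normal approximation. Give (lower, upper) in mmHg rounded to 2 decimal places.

(-19.93, -14.07)

Standard errors of each mean: 9/√178 = 0.6746 and 19/√203 = 1.3335.
SE(x̄₁ − x̄₂) = √(0.6746² + 1.3335²) = 1.4944 for independent samples with unequal variances.
With z* = 1.960, the margin is 1.960 × 1.4944 = 2.9290.
x̄₁ − x̄₂ = 119 − 136 = -17.0000; the interval is -17.0000 ± 2.9290 = (-19.93, -14.07).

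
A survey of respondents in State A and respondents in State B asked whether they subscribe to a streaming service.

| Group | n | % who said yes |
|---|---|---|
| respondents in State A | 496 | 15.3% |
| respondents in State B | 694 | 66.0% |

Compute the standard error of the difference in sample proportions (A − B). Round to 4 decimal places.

SE₁ = √(p̂₁(1−p̂₁)/n₁) = √(0.1530·0.8470/496) = 0.01616; SE₂ = √(0.6600·0.3400/694) = 0.01798.
Independent samples: SE of the difference = √(SE₁² + SE₂²) = √(0.0002611456 + 0.0003232804) = 0.02417.

0.0242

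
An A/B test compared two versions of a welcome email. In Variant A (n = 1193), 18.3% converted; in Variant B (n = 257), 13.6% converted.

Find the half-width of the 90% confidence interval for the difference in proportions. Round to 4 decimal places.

The two standard errors are √(0.1830×0.8170/1193) = 0.01119 and √(0.1360×0.8640/257) = 0.02138.
Because the samples are independent, SE_diff = √(0.01119² + 0.02138²) = 0.02413.
Using z* = 1.645 for 90%, ME = 1.645 × 0.02413 = 0.03969.

0.0397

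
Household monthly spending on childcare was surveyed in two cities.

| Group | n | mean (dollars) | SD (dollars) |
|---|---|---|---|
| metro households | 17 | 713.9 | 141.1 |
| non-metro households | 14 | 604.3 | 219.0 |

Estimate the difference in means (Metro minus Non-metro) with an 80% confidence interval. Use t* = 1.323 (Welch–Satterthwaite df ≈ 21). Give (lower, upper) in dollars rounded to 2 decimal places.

(19.90, 199.30)

SE₁ = s₁/√n₁ = 141.1/√17 = 34.2218; SE₂ = 219.0/√14 = 58.5302.
Independent samples, unequal variances: SE_diff = √(SE₁² + SE₂²) = √(1171.13159524 + 3425.78431204) = 67.8006.
t* = 1.323, so margin of error = 1.323 × 67.8006 = 89.7002.
Difference in means = 713.9 − 604.3 = 109.6000.
109.6000 ± 89.7002 → (19.90, 199.30).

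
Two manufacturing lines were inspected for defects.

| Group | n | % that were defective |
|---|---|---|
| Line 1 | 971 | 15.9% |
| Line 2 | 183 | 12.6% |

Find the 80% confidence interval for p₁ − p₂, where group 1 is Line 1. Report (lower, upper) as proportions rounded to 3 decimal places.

SE₁ = √(p̂₁(1−p̂₁)/n₁) = √(0.1590·0.8410/971) = 0.01174; SE₂ = √(0.1260·0.8740/183) = 0.02453.
Independent samples: SE of the difference = √(SE₁² + SE₂²) = √(0.0001378276 + 0.0006017209) = 0.02719.
z* for 80% confidence is 1.282, so the margin of error is 1.282 × 0.02719 = 0.03486.
Point estimate p̂₁ − p̂₂ = 0.1590 − 0.1260 = 0.0330.
0.0330 ± 0.03486 → (-0.002, 0.068).

(-0.002, 0.068)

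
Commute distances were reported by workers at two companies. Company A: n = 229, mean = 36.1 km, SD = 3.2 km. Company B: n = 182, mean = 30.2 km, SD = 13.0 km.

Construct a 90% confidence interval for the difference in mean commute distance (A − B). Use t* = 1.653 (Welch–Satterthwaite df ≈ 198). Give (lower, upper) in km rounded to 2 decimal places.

Per-group SEs: s₁/√n₁ = 3.2/√229 = 0.2115, s₂/√n₂ = 13.0/√182 = 0.9636.
Unpooled SE of the difference: √(0.04473225 + 0.92852496) = 0.9865.
Margin of error = t* · SE = 1.653 × 0.9865 = 1.6307.
x̄₁ − x̄₂ = 36.1 − 30.2 = 5.9000.
CI: 5.9000 ± 1.6307 = (4.27, 7.53).

(4.27, 7.53)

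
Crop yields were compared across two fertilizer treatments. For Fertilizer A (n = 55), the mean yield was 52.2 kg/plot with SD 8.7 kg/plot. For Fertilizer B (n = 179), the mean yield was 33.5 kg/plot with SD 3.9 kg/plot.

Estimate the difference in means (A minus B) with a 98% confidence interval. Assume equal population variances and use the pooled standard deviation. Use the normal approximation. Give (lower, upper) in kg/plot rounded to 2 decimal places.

(16.76, 20.64)

s_p = √[((n₁−1)s₁² + (n₂−1)s₂²)/(n₁+n₂−2)] = √[(54·8.7² + 178·3.9²)/232] = 5.4118.
SE = 5.4118·√(1/55 + 1/179) = 0.8343.
With z* = 2.326, margin = 2.326 × 0.8343 = 1.9406.
x̄₁ − x̄₂ = 52.2 − 33.5 = 18.7000; interval 18.7000 ± 1.9406 = (16.76, 20.64).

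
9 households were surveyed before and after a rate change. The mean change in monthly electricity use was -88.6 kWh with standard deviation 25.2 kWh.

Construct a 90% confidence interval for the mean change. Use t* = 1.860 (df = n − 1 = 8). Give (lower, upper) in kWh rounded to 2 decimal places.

Paired design: SE = s_d/√n = 25.2/√9 = 8.4000.
t* = 1.860; margin of error = 1.860 × 8.4000 = 15.6240.
-88.6 ± 15.6240 → (-104.22, -72.98).

(-104.22, -72.98)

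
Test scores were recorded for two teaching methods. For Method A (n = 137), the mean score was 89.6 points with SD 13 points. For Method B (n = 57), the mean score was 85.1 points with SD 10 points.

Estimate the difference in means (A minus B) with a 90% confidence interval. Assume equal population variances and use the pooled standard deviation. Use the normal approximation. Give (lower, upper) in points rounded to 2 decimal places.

(1.34, 7.66)

Pooled variance s_p² = [136·13² + 56·10²] / (137+57−2) = 148.8750, so s_p = 12.2014.
SE_diff = s_p·√(1/n₁ + 1/n₂) = 12.2014·√(1/137 + 1/57) = 1.9231.
z* = 1.645; margin = 1.645 × 1.9231 = 3.1635.
Difference = 89.6 − 85.1 = 4.5000.
4.5000 ± 3.1635 → (1.34, 7.66).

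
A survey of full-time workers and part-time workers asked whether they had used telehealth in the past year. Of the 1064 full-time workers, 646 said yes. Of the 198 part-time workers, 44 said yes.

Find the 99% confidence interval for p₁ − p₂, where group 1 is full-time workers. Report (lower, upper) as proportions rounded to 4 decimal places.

(0.2996, 0.4702)

p̂₁ = 646/1064 = 0.6071 and p̂₂ = 44/198 = 0.2222.
SE₁ = √(p̂₁(1−p̂₁)/n₁) = √(0.6071·0.3929/1064) = 0.01497; SE₂ = √(0.2222·0.7778/198) = 0.02954.
Independent samples: SE of the difference = √(SE₁² + SE₂²) = √(0.0002241009 + 0.0008726116) = 0.03312.
z* for 99% confidence is 2.576, so the margin of error is 2.576 × 0.03312 = 0.08532.
Point estimate p̂₁ − p̂₂ = 0.6071 − 0.2222 = 0.3849.
0.3849 ± 0.08532 → (0.2996, 0.4702).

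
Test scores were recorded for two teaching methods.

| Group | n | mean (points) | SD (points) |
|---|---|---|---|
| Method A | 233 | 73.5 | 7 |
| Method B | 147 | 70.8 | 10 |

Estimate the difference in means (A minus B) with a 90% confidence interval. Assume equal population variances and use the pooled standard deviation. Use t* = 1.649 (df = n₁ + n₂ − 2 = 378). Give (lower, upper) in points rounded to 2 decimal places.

(1.26, 4.14)

s_p = √[((n₁−1)s₁² + (n₂−1)s₂²)/(n₁+n₂−2)] = √[(232·7² + 146·10²)/378] = 8.2885.
SE = 8.2885·√(1/233 + 1/147) = 0.8730.
With t* = 1.649, margin = 1.649 × 0.8730 = 1.4396.
x̄₁ − x̄₂ = 73.5 − 70.8 = 2.7000; interval 2.7000 ± 1.4396 = (1.26, 4.14).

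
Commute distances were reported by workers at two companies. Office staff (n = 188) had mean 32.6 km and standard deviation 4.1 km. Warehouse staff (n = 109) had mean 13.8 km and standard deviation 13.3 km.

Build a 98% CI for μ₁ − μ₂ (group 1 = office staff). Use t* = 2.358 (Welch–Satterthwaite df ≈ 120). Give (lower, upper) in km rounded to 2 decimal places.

(15.71, 21.89)

Standard errors of each mean: 4.1/√188 = 0.2990 and 13.3/√109 = 1.2739.
SE(x̄₁ − x̄₂) = √(0.2990² + 1.2739²) = 1.3085 for independent samples with unequal variances.
With t* = 2.358, the margin is 2.358 × 1.3085 = 3.0854.
x̄₁ − x̄₂ = 32.6 − 13.8 = 18.8000; the interval is 18.8000 ± 3.0854 = (15.71, 21.89).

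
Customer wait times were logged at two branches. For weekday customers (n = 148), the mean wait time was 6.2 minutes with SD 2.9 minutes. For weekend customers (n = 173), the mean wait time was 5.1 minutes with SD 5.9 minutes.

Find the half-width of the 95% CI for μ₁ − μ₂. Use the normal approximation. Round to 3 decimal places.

0.996

Standard errors of each mean: 2.9/√148 = 0.2384 and 5.9/√173 = 0.4486.
SE(x̄₁ − x̄₂) = √(0.2384² + 0.4486²) = 0.5080 for independent samples with unequal variances.
With z* = 1.960, the margin is 1.960 × 0.5080 = 0.9957.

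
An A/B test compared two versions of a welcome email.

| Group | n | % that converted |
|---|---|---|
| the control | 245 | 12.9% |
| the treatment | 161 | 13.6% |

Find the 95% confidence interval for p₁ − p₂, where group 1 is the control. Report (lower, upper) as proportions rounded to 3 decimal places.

(-0.075, 0.061)

The two standard errors are √(0.1290×0.8710/245) = 0.02142 and √(0.1360×0.8640/161) = 0.02702.
Because the samples are independent, SE_diff = √(0.02142² + 0.02702²) = 0.03448.
Using z* = 1.960 for 95%, ME = 1.960 × 0.03448 = 0.06758.
p̂₁ − p̂₂ = -0.0070; interval -0.0070 ± 0.06758 gives (-0.075, 0.061).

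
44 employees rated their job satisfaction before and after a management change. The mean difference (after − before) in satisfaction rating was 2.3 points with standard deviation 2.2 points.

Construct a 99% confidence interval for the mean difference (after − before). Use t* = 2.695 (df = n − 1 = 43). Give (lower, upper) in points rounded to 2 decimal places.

This is a matched-pairs design, so SE = s_d/√n = 2.2/√44 = 0.3317.
Margin = 2.695 × 0.3317 = 0.8939; the interval is 2.3 ± 0.8939 = (1.41, 3.19).

(1.41, 3.19)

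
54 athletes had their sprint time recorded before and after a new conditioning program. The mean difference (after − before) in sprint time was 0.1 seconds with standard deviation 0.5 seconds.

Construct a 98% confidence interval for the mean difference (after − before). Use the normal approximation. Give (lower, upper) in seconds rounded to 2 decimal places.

(-0.06, 0.26)

Paired design: SE = s_d/√n = 0.5/√54 = 0.0680.
z* = 2.326; margin of error = 2.326 × 0.0680 = 0.1582.
0.1 ± 0.1582 → (-0.06, 0.26).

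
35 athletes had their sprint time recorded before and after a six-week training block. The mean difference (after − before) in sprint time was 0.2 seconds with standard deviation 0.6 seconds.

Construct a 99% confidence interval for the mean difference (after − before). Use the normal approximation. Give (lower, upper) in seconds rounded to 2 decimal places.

(-0.06, 0.46)

This is a matched-pairs design, so SE = s_d/√n = 0.6/√35 = 0.1014.
Margin = 2.576 × 0.1014 = 0.2612; the interval is 0.2 ± 0.2612 = (-0.06, 0.46).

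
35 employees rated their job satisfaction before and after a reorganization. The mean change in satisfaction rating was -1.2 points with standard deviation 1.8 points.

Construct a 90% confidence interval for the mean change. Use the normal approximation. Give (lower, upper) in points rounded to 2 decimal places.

Paired design: SE = s_d/√n = 1.8/√35 = 0.3043.
z* = 1.645; margin of error = 1.645 × 0.3043 = 0.5006.
-1.2 ± 0.5006 → (-1.70, -0.70).

(-1.70, -0.70)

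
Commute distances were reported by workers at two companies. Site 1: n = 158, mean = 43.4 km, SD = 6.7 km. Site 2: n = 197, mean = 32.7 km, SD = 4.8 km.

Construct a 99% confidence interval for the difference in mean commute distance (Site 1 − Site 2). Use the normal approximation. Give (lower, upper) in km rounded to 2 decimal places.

SE₁ = s₁/√n₁ = 6.7/√158 = 0.5330; SE₂ = 4.8/√197 = 0.3420.
Independent samples, unequal variances: SE_diff = √(SE₁² + SE₂²) = √(0.284089 + 0.116964) = 0.6333.
z* = 2.576, so margin of error = 2.576 × 0.6333 = 1.6314.
Difference in means = 43.4 − 32.7 = 10.7000.
10.7000 ± 1.6314 → (9.07, 12.33).

(9.07, 12.33)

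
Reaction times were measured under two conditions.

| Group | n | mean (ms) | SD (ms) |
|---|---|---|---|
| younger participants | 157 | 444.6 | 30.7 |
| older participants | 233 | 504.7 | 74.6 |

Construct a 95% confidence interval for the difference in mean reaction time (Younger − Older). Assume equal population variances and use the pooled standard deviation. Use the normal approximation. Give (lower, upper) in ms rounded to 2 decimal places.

s_p = √[((n₁−1)s₁² + (n₂−1)s₂²)/(n₁+n₂−2)] = √[(156·30.7² + 232·74.6²)/388] = 60.8815.
SE = 60.8815·√(1/157 + 1/233) = 6.2862.
With z* = 1.960, margin = 1.960 × 6.2862 = 12.3210.
x̄₁ − x̄₂ = 444.6 − 504.7 = -60.1000; interval -60.1000 ± 12.3210 = (-72.42, -47.78).

(-72.42, -47.78)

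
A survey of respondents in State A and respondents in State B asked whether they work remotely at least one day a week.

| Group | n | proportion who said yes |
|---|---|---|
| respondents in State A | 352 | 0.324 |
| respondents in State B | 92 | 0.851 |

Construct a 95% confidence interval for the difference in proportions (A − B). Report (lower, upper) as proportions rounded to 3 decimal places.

(-0.615, -0.439)

SE₁ = √(p̂₁(1−p̂₁)/n₁) = √(0.3240·0.6760/352) = 0.02494; SE₂ = √(0.8510·0.1490/92) = 0.03712.
Independent samples: SE of the difference = √(SE₁² + SE₂²) = √(0.0006220036 + 0.0013778944) = 0.04472.
z* for 95% confidence is 1.960, so the margin of error is 1.960 × 0.04472 = 0.08765.
Point estimate p̂₁ − p̂₂ = 0.3240 − 0.8510 = -0.5270.
-0.5270 ± 0.08765 → (-0.615, -0.439).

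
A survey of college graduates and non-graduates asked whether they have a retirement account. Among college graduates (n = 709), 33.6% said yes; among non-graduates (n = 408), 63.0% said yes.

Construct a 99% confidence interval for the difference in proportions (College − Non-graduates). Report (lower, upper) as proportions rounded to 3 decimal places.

Each SE is √(p̂(1−p̂)/n): √(0.3360·0.6640/709) = 0.01774 and √(0.6300·0.3700/408) = 0.02390.
SE(p̂₁ − p̂₂) = √(SE₁² + SE₂²) = √(0.0003147076 + 0.00057121) = 0.02976, since the two samples are independent.
At 99% confidence z* = 2.576; margin = 2.576 × 0.02976 = 0.07666.
The difference is 0.3360 − 0.6300 = -0.2940, so the interval is -0.2940 ± 0.07666 = (-0.371, -0.217).

(-0.371, -0.217)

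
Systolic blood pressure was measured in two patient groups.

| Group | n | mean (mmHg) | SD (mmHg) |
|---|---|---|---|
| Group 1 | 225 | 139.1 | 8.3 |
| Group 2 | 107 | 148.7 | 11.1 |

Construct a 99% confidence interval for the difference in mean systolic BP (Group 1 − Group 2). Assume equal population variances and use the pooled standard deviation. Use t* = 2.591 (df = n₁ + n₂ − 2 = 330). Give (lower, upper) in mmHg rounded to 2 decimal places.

(-12.43, -6.77)

Pooled variance s_p² = [224·8.3² + 106·11.1²] / (225+107−2) = 86.3382, so s_p = 9.2918.
SE_diff = s_p·√(1/n₁ + 1/n₂) = 9.2918·√(1/225 + 1/107) = 1.0912.
t* = 2.591; margin = 2.591 × 1.0912 = 2.8273.
Difference = 139.1 − 148.7 = -9.6000.
-9.6000 ± 2.8273 → (-12.43, -6.77).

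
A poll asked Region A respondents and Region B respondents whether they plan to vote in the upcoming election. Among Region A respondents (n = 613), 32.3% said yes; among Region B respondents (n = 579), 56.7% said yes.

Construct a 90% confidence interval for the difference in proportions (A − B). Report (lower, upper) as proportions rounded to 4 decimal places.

(-0.2900, -0.1980)

The two standard errors are √(0.3230×0.6770/613) = 0.01889 and √(0.5670×0.4330/579) = 0.02059.
Because the samples are independent, SE_diff = √(0.01889² + 0.02059²) = 0.02794.
Using z* = 1.645 for 90%, ME = 1.645 × 0.02794 = 0.04596.
p̂₁ − p̂₂ = -0.2440; interval -0.2440 ± 0.04596 gives (-0.2900, -0.1980).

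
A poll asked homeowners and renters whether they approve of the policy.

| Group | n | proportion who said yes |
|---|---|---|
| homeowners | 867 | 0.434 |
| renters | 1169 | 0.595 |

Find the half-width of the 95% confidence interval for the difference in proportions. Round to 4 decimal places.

The two standard errors are √(0.4340×0.5660/867) = 0.01683 and √(0.5950×0.4050/1169) = 0.01436.
Because the samples are independent, SE_diff = √(0.01683² + 0.01436²) = 0.02212.
Using z* = 1.960 for 95%, ME = 1.960 × 0.02212 = 0.04336.

0.0434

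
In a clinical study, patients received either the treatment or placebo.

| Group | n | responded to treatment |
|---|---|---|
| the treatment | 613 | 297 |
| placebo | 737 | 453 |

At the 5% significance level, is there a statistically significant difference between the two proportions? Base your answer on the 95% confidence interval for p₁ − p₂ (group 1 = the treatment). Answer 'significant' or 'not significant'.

p̂₁ = 297/613 = 0.4845 and p̂₂ = 453/737 = 0.6147.
SE₁ = √(p̂₁(1−p̂₁)/n₁) = √(0.4845·0.5155/613) = 0.02019; SE₂ = √(0.6147·0.3853/737) = 0.01793.
Independent samples: SE of the difference = √(SE₁² + SE₂²) = √(0.0004076361 + 0.0003214849) = 0.02700.
z* for 95% confidence is 1.960, so the margin of error is 1.960 × 0.02700 = 0.05292.
Point estimate p̂₁ − p̂₂ = 0.4845 − 0.6147 = -0.1302.
-0.1302 ± 0.05292 → (-0.18312, -0.07728).
The interval (-0.18312, -0.07728) does not contain 0, so the difference is significant.

significant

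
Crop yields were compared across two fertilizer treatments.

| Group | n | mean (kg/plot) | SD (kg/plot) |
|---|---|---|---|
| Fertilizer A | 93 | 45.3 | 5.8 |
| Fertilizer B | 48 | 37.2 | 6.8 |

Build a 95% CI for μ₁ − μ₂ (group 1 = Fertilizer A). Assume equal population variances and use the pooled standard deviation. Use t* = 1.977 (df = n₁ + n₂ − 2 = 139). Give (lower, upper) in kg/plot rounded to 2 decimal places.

Pooled variance s_p² = [92·5.8² + 47·6.8²] / (93+48−2) = 37.9004, so s_p = 6.1563.
SE_diff = s_p·√(1/n₁ + 1/n₂) = 6.1563·√(1/93 + 1/48) = 1.0941.
t* = 1.977; margin = 1.977 × 1.0941 = 2.1630.
Difference = 45.3 − 37.2 = 8.1000.
8.1000 ± 2.1630 → (5.94, 10.26).

(5.94, 10.26)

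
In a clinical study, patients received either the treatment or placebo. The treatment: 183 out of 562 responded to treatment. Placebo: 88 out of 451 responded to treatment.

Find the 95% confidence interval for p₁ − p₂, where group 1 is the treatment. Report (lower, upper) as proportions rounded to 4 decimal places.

(0.0772, 0.1838)

Sample proportions: 183/562 = 0.3256, 88/451 = 0.1951.
Each SE is √(p̂(1−p̂)/n): √(0.3256·0.6744/562) = 0.01977 and √(0.1951·0.8049/451) = 0.01866.
SE(p̂₁ − p̂₂) = √(SE₁² + SE₂²) = √(0.0003908529 + 0.0003481956) = 0.02719, since the two samples are independent.
At 95% confidence z* = 1.960; margin = 1.960 × 0.02719 = 0.05329.
The difference is 0.3256 − 0.1951 = 0.1305, so the interval is 0.1305 ± 0.05329 = (0.0772, 0.1838).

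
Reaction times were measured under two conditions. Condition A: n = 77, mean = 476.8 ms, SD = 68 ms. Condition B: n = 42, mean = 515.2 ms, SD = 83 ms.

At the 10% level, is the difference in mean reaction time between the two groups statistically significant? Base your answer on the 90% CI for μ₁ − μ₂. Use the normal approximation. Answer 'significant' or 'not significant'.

significant

Per-group SEs: s₁/√n₁ = 68/√77 = 7.7493, s₂/√n₂ = 83/√42 = 12.8072.
Unpooled SE of the difference: √(60.05165049 + 164.02437184) = 14.9692.
Margin of error = z* · SE = 1.645 × 14.9692 = 24.6243.
x̄₁ − x̄₂ = 476.8 − 515.2 = -38.4000.
CI: -38.4000 ± 24.6243 = (-63.0243, -13.7757).
The interval (-63.0243, -13.7757) does not contain 0, so the difference is significant.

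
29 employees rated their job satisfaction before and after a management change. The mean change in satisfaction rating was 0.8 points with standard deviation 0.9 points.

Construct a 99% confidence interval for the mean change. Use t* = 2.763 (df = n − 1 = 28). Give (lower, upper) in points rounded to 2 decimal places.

(0.34, 1.26)

This is a matched-pairs design, so SE = s_d/√n = 0.9/√29 = 0.1671.
Margin = 2.763 × 0.1671 = 0.4617; the interval is 0.8 ± 0.4617 = (0.34, 1.26).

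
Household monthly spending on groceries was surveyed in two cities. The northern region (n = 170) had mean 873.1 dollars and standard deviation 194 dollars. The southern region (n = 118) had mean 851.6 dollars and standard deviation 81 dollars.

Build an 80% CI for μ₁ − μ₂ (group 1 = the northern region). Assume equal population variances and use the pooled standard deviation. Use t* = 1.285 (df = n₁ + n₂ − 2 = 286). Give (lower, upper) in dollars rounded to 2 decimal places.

(-2.81, 45.81)

Pooled variance s_p² = [169·194² + 117·81²] / (170+118−2) = 24923.5000, so s_p = 157.8718.
SE_diff = s_p·√(1/n₁ + 1/n₂) = 157.8718·√(1/170 + 1/118) = 18.9163.
t* = 1.285; margin = 1.285 × 18.9163 = 24.3074.
Difference = 873.1 − 851.6 = 21.5000.
21.5000 ± 24.3074 → (-2.81, 45.81).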